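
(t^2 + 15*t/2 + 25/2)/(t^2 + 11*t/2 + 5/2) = (2*t + 5)/(2*t + 1)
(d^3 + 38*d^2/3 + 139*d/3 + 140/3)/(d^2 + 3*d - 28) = (3*d^2 + 17*d + 20)/(3*(d - 4))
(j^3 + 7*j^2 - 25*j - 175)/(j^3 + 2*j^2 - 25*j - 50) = (j + 7)/(j + 2)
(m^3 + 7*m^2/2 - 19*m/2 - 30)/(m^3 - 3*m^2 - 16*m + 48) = (m + 5/2)/(m - 4)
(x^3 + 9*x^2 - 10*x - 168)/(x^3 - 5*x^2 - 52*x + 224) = (x + 6)/(x - 8)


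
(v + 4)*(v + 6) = v^2 + 10*v + 24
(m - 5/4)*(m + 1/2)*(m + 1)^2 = m^4 + 5*m^3/4 - 9*m^2/8 - 2*m - 5/8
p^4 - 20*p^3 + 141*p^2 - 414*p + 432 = (p - 8)*(p - 6)*(p - 3)^2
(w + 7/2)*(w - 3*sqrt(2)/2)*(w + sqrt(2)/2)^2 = w^4 - sqrt(2)*w^3/2 + 7*w^3/2 - 5*w^2/2 - 7*sqrt(2)*w^2/4 - 35*w/4 - 3*sqrt(2)*w/4 - 21*sqrt(2)/8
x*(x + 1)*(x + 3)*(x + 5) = x^4 + 9*x^3 + 23*x^2 + 15*x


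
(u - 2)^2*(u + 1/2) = u^3 - 7*u^2/2 + 2*u + 2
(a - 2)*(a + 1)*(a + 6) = a^3 + 5*a^2 - 8*a - 12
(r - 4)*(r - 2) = r^2 - 6*r + 8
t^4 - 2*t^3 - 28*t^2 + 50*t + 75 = (t - 5)*(t - 3)*(t + 1)*(t + 5)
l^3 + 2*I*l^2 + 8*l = l*(l - 2*I)*(l + 4*I)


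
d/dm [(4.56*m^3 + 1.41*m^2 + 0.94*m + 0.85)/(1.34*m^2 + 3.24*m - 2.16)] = (6.1104*m^4 + 29.5488*m^3 - 26.24*m^2 - 8.3692*m - 4.7844)/(1.7956*m^4 + 8.6832*m^3 + 4.7088*m^2 - 13.9968*m + 4.6656)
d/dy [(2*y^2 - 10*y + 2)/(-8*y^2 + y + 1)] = 6*(-13*y^2 + 6*y - 2)/(64*y^4 - 16*y^3 - 15*y^2 + 2*y + 1)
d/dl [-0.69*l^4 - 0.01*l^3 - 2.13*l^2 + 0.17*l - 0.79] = -2.76*l^3 - 0.03*l^2 - 4.26*l + 0.17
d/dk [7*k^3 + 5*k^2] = k*(21*k + 10)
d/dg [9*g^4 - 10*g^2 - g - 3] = 36*g^3 - 20*g - 1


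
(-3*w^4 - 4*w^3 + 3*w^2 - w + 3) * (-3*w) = 9*w^5 + 12*w^4 - 9*w^3 + 3*w^2 - 9*w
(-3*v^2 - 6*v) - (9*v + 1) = -3*v^2 - 15*v - 1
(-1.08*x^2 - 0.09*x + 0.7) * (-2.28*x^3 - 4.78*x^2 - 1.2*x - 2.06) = 2.4624*x^5 + 5.3676*x^4 + 0.1302*x^3 - 1.0132*x^2 - 0.6546*x - 1.442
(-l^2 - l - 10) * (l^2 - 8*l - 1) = -l^4 + 7*l^3 - l^2 + 81*l + 10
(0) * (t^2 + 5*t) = 0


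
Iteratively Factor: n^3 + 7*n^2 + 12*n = (n + 3)*(n^2 + 4*n) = (n + 3)*(n + 4)*(n)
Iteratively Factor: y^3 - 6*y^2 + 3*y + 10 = (y - 2)*(y^2 - 4*y - 5) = (y - 2)*(y + 1)*(y - 5)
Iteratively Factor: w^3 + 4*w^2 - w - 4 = (w - 1)*(w^2 + 5*w + 4) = (w - 1)*(w + 1)*(w + 4)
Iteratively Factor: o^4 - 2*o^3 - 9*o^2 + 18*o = (o - 2)*(o^3 - 9*o) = (o - 2)*(o + 3)*(o^2 - 3*o) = (o - 3)*(o - 2)*(o + 3)*(o)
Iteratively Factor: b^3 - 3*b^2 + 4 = (b - 2)*(b^2 - b - 2) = (b - 2)*(b + 1)*(b - 2)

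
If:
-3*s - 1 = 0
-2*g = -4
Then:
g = 2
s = -1/3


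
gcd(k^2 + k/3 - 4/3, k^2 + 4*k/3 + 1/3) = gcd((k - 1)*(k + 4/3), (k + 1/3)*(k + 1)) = 1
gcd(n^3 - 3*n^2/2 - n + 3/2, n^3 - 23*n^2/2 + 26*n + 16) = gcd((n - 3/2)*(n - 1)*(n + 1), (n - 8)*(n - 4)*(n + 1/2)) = 1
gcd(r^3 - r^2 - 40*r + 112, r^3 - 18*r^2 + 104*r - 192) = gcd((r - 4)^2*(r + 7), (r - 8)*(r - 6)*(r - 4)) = r - 4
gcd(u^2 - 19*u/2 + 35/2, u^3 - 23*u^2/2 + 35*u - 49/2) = u - 7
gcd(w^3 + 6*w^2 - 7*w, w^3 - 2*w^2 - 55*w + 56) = w^2 + 6*w - 7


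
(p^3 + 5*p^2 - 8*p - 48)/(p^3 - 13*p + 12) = (p + 4)/(p - 1)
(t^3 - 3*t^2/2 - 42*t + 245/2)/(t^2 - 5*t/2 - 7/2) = (t^2 + 2*t - 35)/(t + 1)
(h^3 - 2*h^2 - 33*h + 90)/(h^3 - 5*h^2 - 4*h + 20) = (h^2 + 3*h - 18)/(h^2 - 4)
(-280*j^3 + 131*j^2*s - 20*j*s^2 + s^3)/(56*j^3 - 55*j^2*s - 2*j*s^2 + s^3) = (35*j^2 - 12*j*s + s^2)/(-7*j^2 + 6*j*s + s^2)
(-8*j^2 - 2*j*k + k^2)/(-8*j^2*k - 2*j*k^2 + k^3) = 1/k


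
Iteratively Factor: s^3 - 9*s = (s)*(s^2 - 9) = s*(s + 3)*(s - 3)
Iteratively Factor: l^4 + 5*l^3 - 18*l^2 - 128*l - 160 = (l + 4)*(l^3 + l^2 - 22*l - 40) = (l + 2)*(l + 4)*(l^2 - l - 20) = (l + 2)*(l + 4)^2*(l - 5)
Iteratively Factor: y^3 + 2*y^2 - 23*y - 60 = (y - 5)*(y^2 + 7*y + 12) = (y - 5)*(y + 4)*(y + 3)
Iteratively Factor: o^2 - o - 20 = (o - 5)*(o + 4)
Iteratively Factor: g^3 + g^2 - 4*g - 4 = (g + 2)*(g^2 - g - 2) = (g + 1)*(g + 2)*(g - 2)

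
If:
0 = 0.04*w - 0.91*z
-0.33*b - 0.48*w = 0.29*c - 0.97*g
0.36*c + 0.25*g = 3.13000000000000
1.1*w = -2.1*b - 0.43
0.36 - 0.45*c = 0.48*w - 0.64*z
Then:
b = 3.90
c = 8.67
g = 0.04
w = -7.83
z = -0.34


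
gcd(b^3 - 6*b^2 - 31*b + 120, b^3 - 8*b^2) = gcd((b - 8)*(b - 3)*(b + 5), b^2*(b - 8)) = b - 8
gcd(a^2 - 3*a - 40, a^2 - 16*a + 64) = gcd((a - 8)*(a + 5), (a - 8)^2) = a - 8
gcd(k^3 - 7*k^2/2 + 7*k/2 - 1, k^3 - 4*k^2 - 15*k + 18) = k - 1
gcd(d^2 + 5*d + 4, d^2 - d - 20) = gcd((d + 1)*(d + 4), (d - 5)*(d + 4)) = d + 4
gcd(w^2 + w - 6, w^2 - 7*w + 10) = w - 2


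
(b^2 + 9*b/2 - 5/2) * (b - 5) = b^3 - b^2/2 - 25*b + 25/2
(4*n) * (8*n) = 32*n^2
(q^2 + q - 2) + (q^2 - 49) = 2*q^2 + q - 51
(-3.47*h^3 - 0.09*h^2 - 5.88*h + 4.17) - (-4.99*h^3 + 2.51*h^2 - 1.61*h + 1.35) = 1.52*h^3 - 2.6*h^2 - 4.27*h + 2.82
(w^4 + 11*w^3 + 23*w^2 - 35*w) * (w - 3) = w^5 + 8*w^4 - 10*w^3 - 104*w^2 + 105*w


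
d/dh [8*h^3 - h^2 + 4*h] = 24*h^2 - 2*h + 4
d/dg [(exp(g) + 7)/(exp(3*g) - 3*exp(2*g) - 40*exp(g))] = 2*(-exp(3*g) - 9*exp(2*g) + 21*exp(g) + 140)*exp(-g)/(exp(4*g) - 6*exp(3*g) - 71*exp(2*g) + 240*exp(g) + 1600)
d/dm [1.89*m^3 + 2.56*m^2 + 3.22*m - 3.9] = 5.67*m^2 + 5.12*m + 3.22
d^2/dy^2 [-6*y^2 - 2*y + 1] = -12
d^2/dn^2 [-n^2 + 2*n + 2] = -2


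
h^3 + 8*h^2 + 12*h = h*(h + 2)*(h + 6)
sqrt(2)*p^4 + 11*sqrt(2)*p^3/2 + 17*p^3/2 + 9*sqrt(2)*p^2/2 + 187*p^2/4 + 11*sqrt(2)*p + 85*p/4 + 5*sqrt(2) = (p + 1/2)*(p + 5)*(p + 4*sqrt(2))*(sqrt(2)*p + 1/2)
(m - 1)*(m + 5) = m^2 + 4*m - 5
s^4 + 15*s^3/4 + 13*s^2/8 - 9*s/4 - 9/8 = (s - 3/4)*(s + 1/2)*(s + 1)*(s + 3)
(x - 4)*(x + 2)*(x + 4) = x^3 + 2*x^2 - 16*x - 32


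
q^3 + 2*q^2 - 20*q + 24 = (q - 2)^2*(q + 6)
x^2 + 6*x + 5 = (x + 1)*(x + 5)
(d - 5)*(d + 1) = d^2 - 4*d - 5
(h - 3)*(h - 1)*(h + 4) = h^3 - 13*h + 12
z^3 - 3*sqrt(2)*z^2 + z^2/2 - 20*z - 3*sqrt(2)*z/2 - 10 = (z + 1/2)*(z - 5*sqrt(2))*(z + 2*sqrt(2))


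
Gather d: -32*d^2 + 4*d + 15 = -32*d^2 + 4*d + 15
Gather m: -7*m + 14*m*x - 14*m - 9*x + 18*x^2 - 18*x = m*(14*x - 21) + 18*x^2 - 27*x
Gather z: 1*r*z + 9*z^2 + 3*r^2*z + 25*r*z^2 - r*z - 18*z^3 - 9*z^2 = 3*r^2*z + 25*r*z^2 - 18*z^3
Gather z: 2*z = 2*z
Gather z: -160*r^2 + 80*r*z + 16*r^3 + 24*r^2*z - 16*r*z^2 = 16*r^3 - 160*r^2 - 16*r*z^2 + z*(24*r^2 + 80*r)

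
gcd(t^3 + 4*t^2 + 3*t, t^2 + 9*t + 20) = 1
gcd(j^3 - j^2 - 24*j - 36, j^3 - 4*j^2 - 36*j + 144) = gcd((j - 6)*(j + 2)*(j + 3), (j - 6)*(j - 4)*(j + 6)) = j - 6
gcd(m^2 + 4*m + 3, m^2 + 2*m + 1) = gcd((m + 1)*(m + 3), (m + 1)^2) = m + 1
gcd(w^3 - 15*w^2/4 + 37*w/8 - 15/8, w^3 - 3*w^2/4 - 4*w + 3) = 1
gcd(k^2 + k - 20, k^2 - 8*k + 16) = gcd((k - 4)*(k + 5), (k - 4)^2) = k - 4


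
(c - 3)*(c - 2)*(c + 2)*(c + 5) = c^4 + 2*c^3 - 19*c^2 - 8*c + 60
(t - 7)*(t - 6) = t^2 - 13*t + 42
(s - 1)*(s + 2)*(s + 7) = s^3 + 8*s^2 + 5*s - 14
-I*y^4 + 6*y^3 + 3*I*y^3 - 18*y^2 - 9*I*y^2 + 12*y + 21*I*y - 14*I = (y - 2)*(y - I)*(y + 7*I)*(-I*y + I)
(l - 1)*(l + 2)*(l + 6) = l^3 + 7*l^2 + 4*l - 12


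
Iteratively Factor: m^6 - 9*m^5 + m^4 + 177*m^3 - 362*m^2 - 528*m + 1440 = (m + 2)*(m^5 - 11*m^4 + 23*m^3 + 131*m^2 - 624*m + 720) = (m - 4)*(m + 2)*(m^4 - 7*m^3 - 5*m^2 + 111*m - 180) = (m - 4)*(m + 2)*(m + 4)*(m^3 - 11*m^2 + 39*m - 45) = (m - 5)*(m - 4)*(m + 2)*(m + 4)*(m^2 - 6*m + 9) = (m - 5)*(m - 4)*(m - 3)*(m + 2)*(m + 4)*(m - 3)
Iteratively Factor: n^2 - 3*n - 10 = (n + 2)*(n - 5)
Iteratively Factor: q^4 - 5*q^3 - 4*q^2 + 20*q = (q + 2)*(q^3 - 7*q^2 + 10*q) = (q - 2)*(q + 2)*(q^2 - 5*q) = q*(q - 2)*(q + 2)*(q - 5)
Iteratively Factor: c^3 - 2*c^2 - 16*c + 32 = (c - 2)*(c^2 - 16) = (c - 4)*(c - 2)*(c + 4)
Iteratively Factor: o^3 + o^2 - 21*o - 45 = (o + 3)*(o^2 - 2*o - 15) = (o - 5)*(o + 3)*(o + 3)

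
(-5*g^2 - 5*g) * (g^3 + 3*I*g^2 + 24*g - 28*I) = -5*g^5 - 5*g^4 - 15*I*g^4 - 120*g^3 - 15*I*g^3 - 120*g^2 + 140*I*g^2 + 140*I*g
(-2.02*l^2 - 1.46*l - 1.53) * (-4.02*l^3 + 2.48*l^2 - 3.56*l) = 8.1204*l^5 + 0.859599999999999*l^4 + 9.721*l^3 + 1.4032*l^2 + 5.4468*l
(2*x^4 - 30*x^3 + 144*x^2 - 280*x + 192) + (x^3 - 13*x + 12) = 2*x^4 - 29*x^3 + 144*x^2 - 293*x + 204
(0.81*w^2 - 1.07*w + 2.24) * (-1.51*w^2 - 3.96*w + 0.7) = -1.2231*w^4 - 1.5919*w^3 + 1.4218*w^2 - 9.6194*w + 1.568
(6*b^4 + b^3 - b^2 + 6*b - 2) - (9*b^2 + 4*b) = 6*b^4 + b^3 - 10*b^2 + 2*b - 2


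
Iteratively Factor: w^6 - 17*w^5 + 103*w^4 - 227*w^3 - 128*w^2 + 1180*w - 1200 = (w - 3)*(w^5 - 14*w^4 + 61*w^3 - 44*w^2 - 260*w + 400) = (w - 5)*(w - 3)*(w^4 - 9*w^3 + 16*w^2 + 36*w - 80) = (w - 5)*(w - 3)*(w + 2)*(w^3 - 11*w^2 + 38*w - 40) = (w - 5)^2*(w - 3)*(w + 2)*(w^2 - 6*w + 8) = (w - 5)^2*(w - 4)*(w - 3)*(w + 2)*(w - 2)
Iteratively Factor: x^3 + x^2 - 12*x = (x + 4)*(x^2 - 3*x) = (x - 3)*(x + 4)*(x)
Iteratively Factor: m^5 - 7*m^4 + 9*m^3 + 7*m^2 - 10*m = (m - 2)*(m^4 - 5*m^3 - m^2 + 5*m) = (m - 2)*(m + 1)*(m^3 - 6*m^2 + 5*m) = (m - 2)*(m - 1)*(m + 1)*(m^2 - 5*m) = m*(m - 2)*(m - 1)*(m + 1)*(m - 5)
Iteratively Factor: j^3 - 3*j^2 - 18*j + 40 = (j - 5)*(j^2 + 2*j - 8) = (j - 5)*(j - 2)*(j + 4)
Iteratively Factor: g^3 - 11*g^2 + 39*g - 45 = (g - 3)*(g^2 - 8*g + 15) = (g - 3)^2*(g - 5)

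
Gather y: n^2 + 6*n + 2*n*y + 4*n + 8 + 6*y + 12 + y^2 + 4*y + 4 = n^2 + 10*n + y^2 + y*(2*n + 10) + 24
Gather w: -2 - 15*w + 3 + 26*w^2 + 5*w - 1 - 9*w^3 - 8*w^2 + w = -9*w^3 + 18*w^2 - 9*w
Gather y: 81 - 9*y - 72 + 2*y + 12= 21 - 7*y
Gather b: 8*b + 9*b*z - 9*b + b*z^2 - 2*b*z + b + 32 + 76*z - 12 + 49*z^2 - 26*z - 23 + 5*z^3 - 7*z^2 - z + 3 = b*(z^2 + 7*z) + 5*z^3 + 42*z^2 + 49*z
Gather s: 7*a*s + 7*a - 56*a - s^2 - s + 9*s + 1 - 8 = -49*a - s^2 + s*(7*a + 8) - 7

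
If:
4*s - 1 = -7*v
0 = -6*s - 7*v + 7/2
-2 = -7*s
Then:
No Solution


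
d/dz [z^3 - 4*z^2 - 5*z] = 3*z^2 - 8*z - 5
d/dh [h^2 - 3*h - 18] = 2*h - 3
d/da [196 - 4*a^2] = -8*a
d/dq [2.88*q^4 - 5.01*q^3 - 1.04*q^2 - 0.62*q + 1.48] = 11.52*q^3 - 15.03*q^2 - 2.08*q - 0.62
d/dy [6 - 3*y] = -3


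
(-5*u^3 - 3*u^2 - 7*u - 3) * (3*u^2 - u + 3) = -15*u^5 - 4*u^4 - 33*u^3 - 11*u^2 - 18*u - 9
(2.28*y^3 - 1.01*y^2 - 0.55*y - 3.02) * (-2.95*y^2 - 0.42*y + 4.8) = -6.726*y^5 + 2.0219*y^4 + 12.9907*y^3 + 4.292*y^2 - 1.3716*y - 14.496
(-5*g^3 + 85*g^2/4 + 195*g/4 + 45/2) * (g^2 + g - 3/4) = -5*g^5 + 65*g^4/4 + 295*g^3/4 + 885*g^2/16 - 225*g/16 - 135/8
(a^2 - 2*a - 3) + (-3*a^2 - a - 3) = -2*a^2 - 3*a - 6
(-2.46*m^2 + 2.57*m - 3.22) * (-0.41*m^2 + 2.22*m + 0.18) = 1.0086*m^4 - 6.5149*m^3 + 6.5828*m^2 - 6.6858*m - 0.5796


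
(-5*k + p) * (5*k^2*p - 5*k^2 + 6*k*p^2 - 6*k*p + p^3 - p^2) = -25*k^3*p + 25*k^3 - 25*k^2*p^2 + 25*k^2*p + k*p^3 - k*p^2 + p^4 - p^3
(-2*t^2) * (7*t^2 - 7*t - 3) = -14*t^4 + 14*t^3 + 6*t^2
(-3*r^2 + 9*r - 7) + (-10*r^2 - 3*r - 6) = -13*r^2 + 6*r - 13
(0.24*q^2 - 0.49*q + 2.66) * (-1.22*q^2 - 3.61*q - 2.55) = -0.2928*q^4 - 0.2686*q^3 - 2.0883*q^2 - 8.3531*q - 6.783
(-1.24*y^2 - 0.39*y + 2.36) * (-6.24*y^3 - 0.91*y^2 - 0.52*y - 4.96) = 7.7376*y^5 + 3.562*y^4 - 13.7267*y^3 + 4.2056*y^2 + 0.7072*y - 11.7056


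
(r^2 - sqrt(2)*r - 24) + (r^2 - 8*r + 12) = 2*r^2 - 8*r - sqrt(2)*r - 12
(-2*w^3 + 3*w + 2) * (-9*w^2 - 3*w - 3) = 18*w^5 + 6*w^4 - 21*w^3 - 27*w^2 - 15*w - 6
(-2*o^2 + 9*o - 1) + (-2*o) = -2*o^2 + 7*o - 1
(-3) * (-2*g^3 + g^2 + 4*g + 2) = 6*g^3 - 3*g^2 - 12*g - 6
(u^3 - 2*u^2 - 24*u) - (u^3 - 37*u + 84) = -2*u^2 + 13*u - 84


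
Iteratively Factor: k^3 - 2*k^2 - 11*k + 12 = (k - 1)*(k^2 - k - 12) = (k - 4)*(k - 1)*(k + 3)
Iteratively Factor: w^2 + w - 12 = (w - 3)*(w + 4)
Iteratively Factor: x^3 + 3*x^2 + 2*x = (x)*(x^2 + 3*x + 2) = x*(x + 2)*(x + 1)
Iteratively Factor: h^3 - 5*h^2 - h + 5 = (h + 1)*(h^2 - 6*h + 5) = (h - 5)*(h + 1)*(h - 1)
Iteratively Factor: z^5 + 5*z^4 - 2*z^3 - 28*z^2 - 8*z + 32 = (z + 2)*(z^4 + 3*z^3 - 8*z^2 - 12*z + 16) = (z - 1)*(z + 2)*(z^3 + 4*z^2 - 4*z - 16) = (z - 1)*(z + 2)*(z + 4)*(z^2 - 4) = (z - 2)*(z - 1)*(z + 2)*(z + 4)*(z + 2)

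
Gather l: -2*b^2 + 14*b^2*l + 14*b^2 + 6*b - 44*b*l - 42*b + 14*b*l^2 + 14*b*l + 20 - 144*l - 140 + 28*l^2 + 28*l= 12*b^2 - 36*b + l^2*(14*b + 28) + l*(14*b^2 - 30*b - 116) - 120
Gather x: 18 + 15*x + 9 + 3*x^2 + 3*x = 3*x^2 + 18*x + 27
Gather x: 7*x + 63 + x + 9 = 8*x + 72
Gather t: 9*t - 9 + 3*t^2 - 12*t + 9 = 3*t^2 - 3*t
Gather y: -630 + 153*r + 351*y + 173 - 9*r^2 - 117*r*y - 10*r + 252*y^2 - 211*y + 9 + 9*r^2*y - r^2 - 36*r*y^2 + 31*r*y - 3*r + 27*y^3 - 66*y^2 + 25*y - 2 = -10*r^2 + 140*r + 27*y^3 + y^2*(186 - 36*r) + y*(9*r^2 - 86*r + 165) - 450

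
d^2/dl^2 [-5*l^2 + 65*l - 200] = -10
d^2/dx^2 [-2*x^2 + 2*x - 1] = -4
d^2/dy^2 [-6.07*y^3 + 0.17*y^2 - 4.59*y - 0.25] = 0.34 - 36.42*y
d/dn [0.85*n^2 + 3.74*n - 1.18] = 1.7*n + 3.74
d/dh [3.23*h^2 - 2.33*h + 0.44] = 6.46*h - 2.33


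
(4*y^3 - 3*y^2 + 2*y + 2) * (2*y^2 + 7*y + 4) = 8*y^5 + 22*y^4 - y^3 + 6*y^2 + 22*y + 8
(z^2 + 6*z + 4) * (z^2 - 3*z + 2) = z^4 + 3*z^3 - 12*z^2 + 8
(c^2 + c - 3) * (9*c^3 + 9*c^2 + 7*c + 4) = 9*c^5 + 18*c^4 - 11*c^3 - 16*c^2 - 17*c - 12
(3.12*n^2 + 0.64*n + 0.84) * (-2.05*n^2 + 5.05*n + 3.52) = -6.396*n^4 + 14.444*n^3 + 12.4924*n^2 + 6.4948*n + 2.9568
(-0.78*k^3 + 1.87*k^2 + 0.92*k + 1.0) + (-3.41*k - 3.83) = -0.78*k^3 + 1.87*k^2 - 2.49*k - 2.83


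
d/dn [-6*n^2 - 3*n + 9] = -12*n - 3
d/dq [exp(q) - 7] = exp(q)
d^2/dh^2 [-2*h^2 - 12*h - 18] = -4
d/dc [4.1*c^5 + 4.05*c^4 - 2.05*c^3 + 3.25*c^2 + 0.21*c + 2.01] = 20.5*c^4 + 16.2*c^3 - 6.15*c^2 + 6.5*c + 0.21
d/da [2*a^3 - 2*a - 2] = 6*a^2 - 2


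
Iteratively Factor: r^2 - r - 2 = (r + 1)*(r - 2)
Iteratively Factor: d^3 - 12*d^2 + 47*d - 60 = (d - 3)*(d^2 - 9*d + 20) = (d - 5)*(d - 3)*(d - 4)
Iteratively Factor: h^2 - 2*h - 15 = (h - 5)*(h + 3)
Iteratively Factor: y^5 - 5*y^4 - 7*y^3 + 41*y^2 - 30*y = (y)*(y^4 - 5*y^3 - 7*y^2 + 41*y - 30) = y*(y + 3)*(y^3 - 8*y^2 + 17*y - 10) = y*(y - 1)*(y + 3)*(y^2 - 7*y + 10) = y*(y - 5)*(y - 1)*(y + 3)*(y - 2)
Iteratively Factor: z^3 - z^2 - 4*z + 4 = (z - 1)*(z^2 - 4) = (z - 1)*(z + 2)*(z - 2)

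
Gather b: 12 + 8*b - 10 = 8*b + 2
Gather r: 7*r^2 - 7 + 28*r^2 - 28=35*r^2 - 35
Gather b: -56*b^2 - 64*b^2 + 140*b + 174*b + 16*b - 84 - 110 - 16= -120*b^2 + 330*b - 210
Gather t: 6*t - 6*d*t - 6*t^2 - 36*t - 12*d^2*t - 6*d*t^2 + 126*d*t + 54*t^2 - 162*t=t^2*(48 - 6*d) + t*(-12*d^2 + 120*d - 192)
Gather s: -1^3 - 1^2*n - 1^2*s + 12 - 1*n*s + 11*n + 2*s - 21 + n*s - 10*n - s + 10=0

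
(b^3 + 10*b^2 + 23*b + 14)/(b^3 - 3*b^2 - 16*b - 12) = (b + 7)/(b - 6)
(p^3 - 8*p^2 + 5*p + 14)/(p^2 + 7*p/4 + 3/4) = 4*(p^2 - 9*p + 14)/(4*p + 3)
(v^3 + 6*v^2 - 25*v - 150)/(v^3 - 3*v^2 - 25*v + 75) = (v + 6)/(v - 3)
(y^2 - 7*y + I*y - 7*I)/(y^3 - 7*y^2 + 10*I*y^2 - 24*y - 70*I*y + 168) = (y + I)/(y^2 + 10*I*y - 24)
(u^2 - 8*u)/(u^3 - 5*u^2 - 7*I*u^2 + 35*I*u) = (u - 8)/(u^2 - 5*u - 7*I*u + 35*I)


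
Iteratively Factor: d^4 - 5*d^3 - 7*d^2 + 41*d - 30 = (d - 2)*(d^3 - 3*d^2 - 13*d + 15) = (d - 2)*(d - 1)*(d^2 - 2*d - 15) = (d - 5)*(d - 2)*(d - 1)*(d + 3)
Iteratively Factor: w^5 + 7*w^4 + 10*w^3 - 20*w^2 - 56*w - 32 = (w + 2)*(w^4 + 5*w^3 - 20*w - 16) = (w - 2)*(w + 2)*(w^3 + 7*w^2 + 14*w + 8) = (w - 2)*(w + 2)^2*(w^2 + 5*w + 4) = (w - 2)*(w + 2)^2*(w + 4)*(w + 1)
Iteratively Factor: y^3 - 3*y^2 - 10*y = (y + 2)*(y^2 - 5*y) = y*(y + 2)*(y - 5)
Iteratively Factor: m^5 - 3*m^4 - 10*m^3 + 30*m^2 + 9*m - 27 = (m + 1)*(m^4 - 4*m^3 - 6*m^2 + 36*m - 27) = (m - 1)*(m + 1)*(m^3 - 3*m^2 - 9*m + 27) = (m - 3)*(m - 1)*(m + 1)*(m^2 - 9) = (m - 3)*(m - 1)*(m + 1)*(m + 3)*(m - 3)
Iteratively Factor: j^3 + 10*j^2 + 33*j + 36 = (j + 3)*(j^2 + 7*j + 12) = (j + 3)^2*(j + 4)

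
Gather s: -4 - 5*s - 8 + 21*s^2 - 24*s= 21*s^2 - 29*s - 12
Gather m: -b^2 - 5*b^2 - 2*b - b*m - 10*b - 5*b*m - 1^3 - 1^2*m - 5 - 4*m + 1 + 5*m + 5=-6*b^2 - 6*b*m - 12*b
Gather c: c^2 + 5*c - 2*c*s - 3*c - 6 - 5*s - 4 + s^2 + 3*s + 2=c^2 + c*(2 - 2*s) + s^2 - 2*s - 8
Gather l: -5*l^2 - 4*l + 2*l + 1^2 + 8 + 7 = -5*l^2 - 2*l + 16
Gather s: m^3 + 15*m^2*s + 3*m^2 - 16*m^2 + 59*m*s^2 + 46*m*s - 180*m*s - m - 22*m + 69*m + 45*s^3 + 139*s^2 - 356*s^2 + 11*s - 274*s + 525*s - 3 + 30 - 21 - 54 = m^3 - 13*m^2 + 46*m + 45*s^3 + s^2*(59*m - 217) + s*(15*m^2 - 134*m + 262) - 48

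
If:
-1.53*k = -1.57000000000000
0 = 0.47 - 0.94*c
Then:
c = 0.50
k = 1.03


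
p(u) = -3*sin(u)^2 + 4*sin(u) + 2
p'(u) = -6*sin(u)*cos(u) + 4*cos(u)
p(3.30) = 1.29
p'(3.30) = -4.88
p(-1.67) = -4.95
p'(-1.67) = -0.99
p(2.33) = 3.32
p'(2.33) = 0.24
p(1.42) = 3.02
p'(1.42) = -0.29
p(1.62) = 3.00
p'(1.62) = 0.10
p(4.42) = -4.58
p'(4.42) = -2.81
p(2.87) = 2.86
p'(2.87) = -2.30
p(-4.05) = 3.29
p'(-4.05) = 0.45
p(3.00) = 2.50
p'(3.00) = -3.12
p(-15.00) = -1.87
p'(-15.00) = -6.00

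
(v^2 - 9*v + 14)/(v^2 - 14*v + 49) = (v - 2)/(v - 7)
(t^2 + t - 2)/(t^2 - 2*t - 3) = (-t^2 - t + 2)/(-t^2 + 2*t + 3)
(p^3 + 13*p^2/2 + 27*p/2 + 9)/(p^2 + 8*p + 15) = (p^2 + 7*p/2 + 3)/(p + 5)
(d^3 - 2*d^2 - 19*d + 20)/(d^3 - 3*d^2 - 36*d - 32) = (d^2 - 6*d + 5)/(d^2 - 7*d - 8)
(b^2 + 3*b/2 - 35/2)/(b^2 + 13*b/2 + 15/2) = (2*b - 7)/(2*b + 3)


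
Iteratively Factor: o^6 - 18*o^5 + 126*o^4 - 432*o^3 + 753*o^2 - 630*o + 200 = (o - 1)*(o^5 - 17*o^4 + 109*o^3 - 323*o^2 + 430*o - 200) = (o - 1)^2*(o^4 - 16*o^3 + 93*o^2 - 230*o + 200) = (o - 5)*(o - 1)^2*(o^3 - 11*o^2 + 38*o - 40) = (o - 5)*(o - 4)*(o - 1)^2*(o^2 - 7*o + 10) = (o - 5)*(o - 4)*(o - 2)*(o - 1)^2*(o - 5)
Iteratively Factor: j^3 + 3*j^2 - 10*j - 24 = (j - 3)*(j^2 + 6*j + 8) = (j - 3)*(j + 2)*(j + 4)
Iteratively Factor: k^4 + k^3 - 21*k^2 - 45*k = (k - 5)*(k^3 + 6*k^2 + 9*k) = (k - 5)*(k + 3)*(k^2 + 3*k) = (k - 5)*(k + 3)^2*(k)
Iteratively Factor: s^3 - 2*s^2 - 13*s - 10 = (s + 2)*(s^2 - 4*s - 5) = (s - 5)*(s + 2)*(s + 1)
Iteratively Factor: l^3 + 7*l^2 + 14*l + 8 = (l + 1)*(l^2 + 6*l + 8) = (l + 1)*(l + 4)*(l + 2)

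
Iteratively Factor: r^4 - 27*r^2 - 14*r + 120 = (r + 3)*(r^3 - 3*r^2 - 18*r + 40) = (r + 3)*(r + 4)*(r^2 - 7*r + 10) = (r - 2)*(r + 3)*(r + 4)*(r - 5)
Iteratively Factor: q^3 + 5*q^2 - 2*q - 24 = (q + 3)*(q^2 + 2*q - 8) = (q + 3)*(q + 4)*(q - 2)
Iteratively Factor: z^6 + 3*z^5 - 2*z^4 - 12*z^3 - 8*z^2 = (z)*(z^5 + 3*z^4 - 2*z^3 - 12*z^2 - 8*z) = z*(z + 2)*(z^4 + z^3 - 4*z^2 - 4*z) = z*(z - 2)*(z + 2)*(z^3 + 3*z^2 + 2*z) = z*(z - 2)*(z + 1)*(z + 2)*(z^2 + 2*z) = z^2*(z - 2)*(z + 1)*(z + 2)*(z + 2)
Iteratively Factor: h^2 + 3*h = (h)*(h + 3)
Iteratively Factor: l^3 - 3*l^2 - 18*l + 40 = (l - 2)*(l^2 - l - 20) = (l - 2)*(l + 4)*(l - 5)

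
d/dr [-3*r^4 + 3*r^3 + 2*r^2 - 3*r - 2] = -12*r^3 + 9*r^2 + 4*r - 3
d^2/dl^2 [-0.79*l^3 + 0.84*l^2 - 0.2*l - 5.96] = 1.68 - 4.74*l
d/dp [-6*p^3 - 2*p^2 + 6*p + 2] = -18*p^2 - 4*p + 6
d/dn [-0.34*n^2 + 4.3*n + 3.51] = 4.3 - 0.68*n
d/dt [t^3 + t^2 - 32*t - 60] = 3*t^2 + 2*t - 32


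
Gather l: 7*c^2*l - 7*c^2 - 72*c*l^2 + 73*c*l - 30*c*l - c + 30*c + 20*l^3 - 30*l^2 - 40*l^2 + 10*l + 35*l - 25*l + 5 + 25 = -7*c^2 + 29*c + 20*l^3 + l^2*(-72*c - 70) + l*(7*c^2 + 43*c + 20) + 30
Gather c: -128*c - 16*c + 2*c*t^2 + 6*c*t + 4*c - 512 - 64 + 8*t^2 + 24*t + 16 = c*(2*t^2 + 6*t - 140) + 8*t^2 + 24*t - 560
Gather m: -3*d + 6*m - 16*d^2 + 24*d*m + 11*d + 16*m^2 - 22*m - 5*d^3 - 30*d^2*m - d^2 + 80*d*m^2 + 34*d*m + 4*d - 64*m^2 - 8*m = -5*d^3 - 17*d^2 + 12*d + m^2*(80*d - 48) + m*(-30*d^2 + 58*d - 24)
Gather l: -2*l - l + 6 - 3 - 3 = -3*l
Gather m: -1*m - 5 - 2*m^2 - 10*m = -2*m^2 - 11*m - 5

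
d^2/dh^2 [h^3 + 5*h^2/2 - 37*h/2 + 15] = 6*h + 5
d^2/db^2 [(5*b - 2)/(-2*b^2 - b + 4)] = 2*(-(4*b + 1)^2*(5*b - 2) + (30*b + 1)*(2*b^2 + b - 4))/(2*b^2 + b - 4)^3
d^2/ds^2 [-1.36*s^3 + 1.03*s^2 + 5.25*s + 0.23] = 2.06 - 8.16*s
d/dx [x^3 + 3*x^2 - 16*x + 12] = 3*x^2 + 6*x - 16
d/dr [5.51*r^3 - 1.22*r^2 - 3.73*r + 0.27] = 16.53*r^2 - 2.44*r - 3.73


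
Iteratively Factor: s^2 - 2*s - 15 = (s + 3)*(s - 5)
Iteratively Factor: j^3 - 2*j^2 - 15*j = (j)*(j^2 - 2*j - 15) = j*(j + 3)*(j - 5)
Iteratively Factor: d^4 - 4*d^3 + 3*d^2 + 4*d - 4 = (d + 1)*(d^3 - 5*d^2 + 8*d - 4) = (d - 2)*(d + 1)*(d^2 - 3*d + 2) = (d - 2)^2*(d + 1)*(d - 1)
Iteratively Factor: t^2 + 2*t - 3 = (t - 1)*(t + 3)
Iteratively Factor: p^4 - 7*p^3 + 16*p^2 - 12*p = (p - 3)*(p^3 - 4*p^2 + 4*p) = (p - 3)*(p - 2)*(p^2 - 2*p) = p*(p - 3)*(p - 2)*(p - 2)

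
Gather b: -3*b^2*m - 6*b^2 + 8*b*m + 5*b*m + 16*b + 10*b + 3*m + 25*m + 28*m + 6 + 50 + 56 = b^2*(-3*m - 6) + b*(13*m + 26) + 56*m + 112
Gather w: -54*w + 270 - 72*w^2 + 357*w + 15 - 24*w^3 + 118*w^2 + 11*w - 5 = -24*w^3 + 46*w^2 + 314*w + 280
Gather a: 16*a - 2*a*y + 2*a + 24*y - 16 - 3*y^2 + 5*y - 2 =a*(18 - 2*y) - 3*y^2 + 29*y - 18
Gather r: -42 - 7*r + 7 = -7*r - 35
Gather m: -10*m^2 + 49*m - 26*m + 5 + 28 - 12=-10*m^2 + 23*m + 21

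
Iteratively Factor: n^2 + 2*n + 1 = (n + 1)*(n + 1)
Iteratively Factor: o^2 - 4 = (o + 2)*(o - 2)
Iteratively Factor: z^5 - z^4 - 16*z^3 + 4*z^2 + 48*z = (z + 3)*(z^4 - 4*z^3 - 4*z^2 + 16*z) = (z + 2)*(z + 3)*(z^3 - 6*z^2 + 8*z) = z*(z + 2)*(z + 3)*(z^2 - 6*z + 8) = z*(z - 2)*(z + 2)*(z + 3)*(z - 4)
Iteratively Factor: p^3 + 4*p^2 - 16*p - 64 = (p + 4)*(p^2 - 16) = (p - 4)*(p + 4)*(p + 4)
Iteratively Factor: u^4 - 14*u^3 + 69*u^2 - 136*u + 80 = (u - 5)*(u^3 - 9*u^2 + 24*u - 16) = (u - 5)*(u - 4)*(u^2 - 5*u + 4) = (u - 5)*(u - 4)^2*(u - 1)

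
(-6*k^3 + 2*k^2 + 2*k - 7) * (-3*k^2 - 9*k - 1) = 18*k^5 + 48*k^4 - 18*k^3 + k^2 + 61*k + 7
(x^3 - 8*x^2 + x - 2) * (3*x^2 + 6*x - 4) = 3*x^5 - 18*x^4 - 49*x^3 + 32*x^2 - 16*x + 8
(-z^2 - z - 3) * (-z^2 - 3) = z^4 + z^3 + 6*z^2 + 3*z + 9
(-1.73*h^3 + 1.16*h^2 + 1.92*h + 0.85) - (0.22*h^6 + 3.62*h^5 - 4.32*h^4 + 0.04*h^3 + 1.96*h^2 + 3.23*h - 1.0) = -0.22*h^6 - 3.62*h^5 + 4.32*h^4 - 1.77*h^3 - 0.8*h^2 - 1.31*h + 1.85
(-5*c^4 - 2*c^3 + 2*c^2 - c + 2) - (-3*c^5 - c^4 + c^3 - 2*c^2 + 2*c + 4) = 3*c^5 - 4*c^4 - 3*c^3 + 4*c^2 - 3*c - 2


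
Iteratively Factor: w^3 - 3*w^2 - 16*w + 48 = (w - 4)*(w^2 + w - 12) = (w - 4)*(w + 4)*(w - 3)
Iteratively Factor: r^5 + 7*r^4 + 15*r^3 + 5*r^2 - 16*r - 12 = (r + 2)*(r^4 + 5*r^3 + 5*r^2 - 5*r - 6) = (r + 2)*(r + 3)*(r^3 + 2*r^2 - r - 2) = (r - 1)*(r + 2)*(r + 3)*(r^2 + 3*r + 2) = (r - 1)*(r + 2)^2*(r + 3)*(r + 1)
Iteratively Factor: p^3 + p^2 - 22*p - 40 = (p + 2)*(p^2 - p - 20) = (p + 2)*(p + 4)*(p - 5)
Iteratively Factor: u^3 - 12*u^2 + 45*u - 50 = (u - 5)*(u^2 - 7*u + 10) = (u - 5)*(u - 2)*(u - 5)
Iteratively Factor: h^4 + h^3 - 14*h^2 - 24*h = (h + 3)*(h^3 - 2*h^2 - 8*h) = (h - 4)*(h + 3)*(h^2 + 2*h) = h*(h - 4)*(h + 3)*(h + 2)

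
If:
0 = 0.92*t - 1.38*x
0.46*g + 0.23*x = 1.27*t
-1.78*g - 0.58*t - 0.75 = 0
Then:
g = -0.37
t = -0.15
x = -0.10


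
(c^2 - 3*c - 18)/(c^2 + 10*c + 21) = (c - 6)/(c + 7)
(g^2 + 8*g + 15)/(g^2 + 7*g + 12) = (g + 5)/(g + 4)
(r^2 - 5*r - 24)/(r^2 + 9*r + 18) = (r - 8)/(r + 6)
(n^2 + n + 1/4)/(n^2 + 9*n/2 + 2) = (n + 1/2)/(n + 4)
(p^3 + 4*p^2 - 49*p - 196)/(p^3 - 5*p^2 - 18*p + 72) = (p^2 - 49)/(p^2 - 9*p + 18)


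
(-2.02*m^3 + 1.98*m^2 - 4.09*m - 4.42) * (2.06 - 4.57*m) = 9.2314*m^4 - 13.2098*m^3 + 22.7701*m^2 + 11.774*m - 9.1052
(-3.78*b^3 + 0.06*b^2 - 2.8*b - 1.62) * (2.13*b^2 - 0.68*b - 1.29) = -8.0514*b^5 + 2.6982*b^4 - 1.1286*b^3 - 1.624*b^2 + 4.7136*b + 2.0898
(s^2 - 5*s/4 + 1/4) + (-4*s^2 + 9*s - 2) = -3*s^2 + 31*s/4 - 7/4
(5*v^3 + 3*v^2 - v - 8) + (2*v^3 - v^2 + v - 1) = 7*v^3 + 2*v^2 - 9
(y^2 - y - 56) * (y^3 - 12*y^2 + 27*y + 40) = y^5 - 13*y^4 - 17*y^3 + 685*y^2 - 1552*y - 2240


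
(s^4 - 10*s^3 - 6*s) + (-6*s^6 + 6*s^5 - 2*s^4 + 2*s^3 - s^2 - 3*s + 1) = -6*s^6 + 6*s^5 - s^4 - 8*s^3 - s^2 - 9*s + 1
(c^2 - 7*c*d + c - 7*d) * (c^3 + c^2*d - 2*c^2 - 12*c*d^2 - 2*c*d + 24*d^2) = c^5 - 6*c^4*d - c^4 - 19*c^3*d^2 + 6*c^3*d - 2*c^3 + 84*c^2*d^3 + 19*c^2*d^2 + 12*c^2*d - 84*c*d^3 + 38*c*d^2 - 168*d^3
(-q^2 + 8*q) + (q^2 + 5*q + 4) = 13*q + 4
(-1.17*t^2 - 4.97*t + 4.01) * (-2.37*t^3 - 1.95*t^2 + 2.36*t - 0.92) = 2.7729*t^5 + 14.0604*t^4 - 2.5734*t^3 - 18.4723*t^2 + 14.036*t - 3.6892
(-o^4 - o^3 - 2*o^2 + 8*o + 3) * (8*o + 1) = -8*o^5 - 9*o^4 - 17*o^3 + 62*o^2 + 32*o + 3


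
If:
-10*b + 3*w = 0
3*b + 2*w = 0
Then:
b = 0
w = 0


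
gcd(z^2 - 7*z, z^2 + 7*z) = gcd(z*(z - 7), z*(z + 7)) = z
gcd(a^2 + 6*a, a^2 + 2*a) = a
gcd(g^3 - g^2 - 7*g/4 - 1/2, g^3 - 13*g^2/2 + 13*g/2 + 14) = 1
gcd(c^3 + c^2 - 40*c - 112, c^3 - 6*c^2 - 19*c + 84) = c^2 - 3*c - 28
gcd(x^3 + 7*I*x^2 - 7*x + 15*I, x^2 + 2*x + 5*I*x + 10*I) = x + 5*I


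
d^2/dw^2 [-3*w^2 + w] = -6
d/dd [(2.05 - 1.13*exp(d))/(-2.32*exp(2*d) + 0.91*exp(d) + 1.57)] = (-2.6216*exp(2*d) + 9.512*exp(d) - 3.6396)*exp(d)/(5.3824*exp(4*d) - 4.2224*exp(3*d) - 6.4567*exp(2*d) + 2.8574*exp(d) + 2.4649)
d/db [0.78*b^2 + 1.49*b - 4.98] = 1.56*b + 1.49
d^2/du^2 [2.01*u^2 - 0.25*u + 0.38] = 4.02000000000000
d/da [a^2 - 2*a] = 2*a - 2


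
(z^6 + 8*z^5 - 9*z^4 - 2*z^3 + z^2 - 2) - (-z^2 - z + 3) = z^6 + 8*z^5 - 9*z^4 - 2*z^3 + 2*z^2 + z - 5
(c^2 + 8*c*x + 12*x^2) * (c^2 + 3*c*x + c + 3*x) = c^4 + 11*c^3*x + c^3 + 36*c^2*x^2 + 11*c^2*x + 36*c*x^3 + 36*c*x^2 + 36*x^3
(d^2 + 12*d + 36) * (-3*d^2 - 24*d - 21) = -3*d^4 - 60*d^3 - 417*d^2 - 1116*d - 756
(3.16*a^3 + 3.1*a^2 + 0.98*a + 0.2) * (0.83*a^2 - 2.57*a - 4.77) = 2.6228*a^5 - 5.5482*a^4 - 22.2268*a^3 - 17.1396*a^2 - 5.1886*a - 0.954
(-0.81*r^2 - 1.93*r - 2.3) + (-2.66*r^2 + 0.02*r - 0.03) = -3.47*r^2 - 1.91*r - 2.33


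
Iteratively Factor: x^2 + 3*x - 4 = (x + 4)*(x - 1)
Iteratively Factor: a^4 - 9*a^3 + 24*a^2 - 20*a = (a)*(a^3 - 9*a^2 + 24*a - 20) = a*(a - 5)*(a^2 - 4*a + 4) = a*(a - 5)*(a - 2)*(a - 2)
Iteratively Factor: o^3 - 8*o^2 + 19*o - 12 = (o - 1)*(o^2 - 7*o + 12) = (o - 3)*(o - 1)*(o - 4)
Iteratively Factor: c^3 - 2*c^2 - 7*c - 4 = (c + 1)*(c^2 - 3*c - 4) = (c + 1)^2*(c - 4)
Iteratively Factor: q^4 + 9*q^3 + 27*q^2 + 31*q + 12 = (q + 3)*(q^3 + 6*q^2 + 9*q + 4) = (q + 1)*(q + 3)*(q^2 + 5*q + 4) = (q + 1)^2*(q + 3)*(q + 4)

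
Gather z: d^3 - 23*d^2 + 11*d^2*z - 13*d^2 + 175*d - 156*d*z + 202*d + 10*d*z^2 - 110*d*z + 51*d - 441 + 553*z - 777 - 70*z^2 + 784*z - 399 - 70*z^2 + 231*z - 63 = d^3 - 36*d^2 + 428*d + z^2*(10*d - 140) + z*(11*d^2 - 266*d + 1568) - 1680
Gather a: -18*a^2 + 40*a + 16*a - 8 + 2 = -18*a^2 + 56*a - 6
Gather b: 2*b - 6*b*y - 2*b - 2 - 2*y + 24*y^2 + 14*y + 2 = -6*b*y + 24*y^2 + 12*y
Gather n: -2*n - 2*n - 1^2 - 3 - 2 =-4*n - 6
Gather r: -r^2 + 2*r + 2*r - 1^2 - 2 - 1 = -r^2 + 4*r - 4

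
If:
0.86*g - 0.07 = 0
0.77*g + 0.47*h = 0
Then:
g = 0.08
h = -0.13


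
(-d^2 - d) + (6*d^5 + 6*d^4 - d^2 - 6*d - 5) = 6*d^5 + 6*d^4 - 2*d^2 - 7*d - 5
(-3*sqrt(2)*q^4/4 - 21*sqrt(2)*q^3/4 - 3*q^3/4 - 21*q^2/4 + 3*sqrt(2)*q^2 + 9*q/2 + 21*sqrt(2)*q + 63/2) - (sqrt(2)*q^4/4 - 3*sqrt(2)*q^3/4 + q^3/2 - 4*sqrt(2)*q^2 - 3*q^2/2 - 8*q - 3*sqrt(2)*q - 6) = -sqrt(2)*q^4 - 9*sqrt(2)*q^3/2 - 5*q^3/4 - 15*q^2/4 + 7*sqrt(2)*q^2 + 25*q/2 + 24*sqrt(2)*q + 75/2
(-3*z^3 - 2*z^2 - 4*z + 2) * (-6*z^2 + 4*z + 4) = 18*z^5 + 4*z^3 - 36*z^2 - 8*z + 8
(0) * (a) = 0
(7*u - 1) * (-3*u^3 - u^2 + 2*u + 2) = -21*u^4 - 4*u^3 + 15*u^2 + 12*u - 2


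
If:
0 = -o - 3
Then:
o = -3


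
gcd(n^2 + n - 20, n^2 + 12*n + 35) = n + 5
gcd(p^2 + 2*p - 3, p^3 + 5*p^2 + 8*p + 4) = 1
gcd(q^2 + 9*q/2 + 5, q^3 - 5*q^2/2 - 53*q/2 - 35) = q^2 + 9*q/2 + 5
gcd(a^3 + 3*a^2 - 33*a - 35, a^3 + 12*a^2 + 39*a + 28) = a^2 + 8*a + 7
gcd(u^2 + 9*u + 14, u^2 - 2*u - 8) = u + 2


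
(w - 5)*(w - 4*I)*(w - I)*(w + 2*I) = w^4 - 5*w^3 - 3*I*w^3 + 6*w^2 + 15*I*w^2 - 30*w - 8*I*w + 40*I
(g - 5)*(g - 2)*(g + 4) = g^3 - 3*g^2 - 18*g + 40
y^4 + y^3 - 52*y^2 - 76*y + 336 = (y - 7)*(y - 2)*(y + 4)*(y + 6)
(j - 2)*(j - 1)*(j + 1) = j^3 - 2*j^2 - j + 2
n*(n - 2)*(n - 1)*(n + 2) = n^4 - n^3 - 4*n^2 + 4*n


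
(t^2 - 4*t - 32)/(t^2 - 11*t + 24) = (t + 4)/(t - 3)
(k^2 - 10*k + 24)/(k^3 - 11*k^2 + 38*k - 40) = (k - 6)/(k^2 - 7*k + 10)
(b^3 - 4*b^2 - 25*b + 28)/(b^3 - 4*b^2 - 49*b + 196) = (b^2 + 3*b - 4)/(b^2 + 3*b - 28)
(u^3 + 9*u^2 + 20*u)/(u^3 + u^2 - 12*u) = (u + 5)/(u - 3)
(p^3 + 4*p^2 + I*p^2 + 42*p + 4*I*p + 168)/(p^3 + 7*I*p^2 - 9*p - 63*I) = (p^2 + p*(4 - 6*I) - 24*I)/(p^2 - 9)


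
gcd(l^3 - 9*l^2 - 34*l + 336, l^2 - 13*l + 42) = l - 7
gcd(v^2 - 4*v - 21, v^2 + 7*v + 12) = v + 3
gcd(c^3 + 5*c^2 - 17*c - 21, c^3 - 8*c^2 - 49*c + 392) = c + 7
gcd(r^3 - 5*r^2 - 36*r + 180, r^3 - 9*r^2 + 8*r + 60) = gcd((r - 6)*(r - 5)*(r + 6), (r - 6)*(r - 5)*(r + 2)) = r^2 - 11*r + 30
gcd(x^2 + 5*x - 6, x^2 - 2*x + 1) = x - 1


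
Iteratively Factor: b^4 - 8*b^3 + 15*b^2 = (b)*(b^3 - 8*b^2 + 15*b) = b*(b - 3)*(b^2 - 5*b) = b*(b - 5)*(b - 3)*(b)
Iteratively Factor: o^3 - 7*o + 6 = (o - 1)*(o^2 + o - 6) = (o - 2)*(o - 1)*(o + 3)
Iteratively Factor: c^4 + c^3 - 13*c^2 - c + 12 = (c - 1)*(c^3 + 2*c^2 - 11*c - 12) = (c - 3)*(c - 1)*(c^2 + 5*c + 4) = (c - 3)*(c - 1)*(c + 4)*(c + 1)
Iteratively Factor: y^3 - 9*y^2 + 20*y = (y)*(y^2 - 9*y + 20) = y*(y - 5)*(y - 4)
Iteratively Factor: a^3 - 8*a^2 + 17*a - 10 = (a - 1)*(a^2 - 7*a + 10) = (a - 5)*(a - 1)*(a - 2)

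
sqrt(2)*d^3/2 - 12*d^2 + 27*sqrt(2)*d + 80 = (d - 8*sqrt(2))*(d - 5*sqrt(2))*(sqrt(2)*d/2 + 1)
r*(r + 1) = r^2 + r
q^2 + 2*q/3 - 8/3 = (q - 4/3)*(q + 2)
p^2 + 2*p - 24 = (p - 4)*(p + 6)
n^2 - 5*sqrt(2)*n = n*(n - 5*sqrt(2))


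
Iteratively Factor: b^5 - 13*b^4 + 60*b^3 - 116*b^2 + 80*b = (b - 5)*(b^4 - 8*b^3 + 20*b^2 - 16*b) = b*(b - 5)*(b^3 - 8*b^2 + 20*b - 16) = b*(b - 5)*(b - 4)*(b^2 - 4*b + 4) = b*(b - 5)*(b - 4)*(b - 2)*(b - 2)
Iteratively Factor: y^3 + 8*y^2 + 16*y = (y)*(y^2 + 8*y + 16) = y*(y + 4)*(y + 4)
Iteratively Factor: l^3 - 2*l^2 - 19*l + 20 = (l - 5)*(l^2 + 3*l - 4) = (l - 5)*(l + 4)*(l - 1)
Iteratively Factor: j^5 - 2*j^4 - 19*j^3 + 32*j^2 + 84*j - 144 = (j - 2)*(j^4 - 19*j^2 - 6*j + 72) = (j - 2)*(j + 3)*(j^3 - 3*j^2 - 10*j + 24) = (j - 2)^2*(j + 3)*(j^2 - j - 12) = (j - 2)^2*(j + 3)^2*(j - 4)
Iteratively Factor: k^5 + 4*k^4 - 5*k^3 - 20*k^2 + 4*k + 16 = (k + 1)*(k^4 + 3*k^3 - 8*k^2 - 12*k + 16) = (k + 1)*(k + 2)*(k^3 + k^2 - 10*k + 8) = (k + 1)*(k + 2)*(k + 4)*(k^2 - 3*k + 2) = (k - 1)*(k + 1)*(k + 2)*(k + 4)*(k - 2)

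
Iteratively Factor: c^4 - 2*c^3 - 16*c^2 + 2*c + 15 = (c - 5)*(c^3 + 3*c^2 - c - 3) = (c - 5)*(c + 3)*(c^2 - 1) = (c - 5)*(c - 1)*(c + 3)*(c + 1)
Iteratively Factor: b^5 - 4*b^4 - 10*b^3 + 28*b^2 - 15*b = (b - 5)*(b^4 + b^3 - 5*b^2 + 3*b) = (b - 5)*(b - 1)*(b^3 + 2*b^2 - 3*b) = (b - 5)*(b - 1)*(b + 3)*(b^2 - b) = b*(b - 5)*(b - 1)*(b + 3)*(b - 1)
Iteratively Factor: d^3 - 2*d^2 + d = (d - 1)*(d^2 - d) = d*(d - 1)*(d - 1)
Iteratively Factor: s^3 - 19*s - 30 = (s - 5)*(s^2 + 5*s + 6) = (s - 5)*(s + 3)*(s + 2)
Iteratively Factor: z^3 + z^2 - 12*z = (z)*(z^2 + z - 12) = z*(z - 3)*(z + 4)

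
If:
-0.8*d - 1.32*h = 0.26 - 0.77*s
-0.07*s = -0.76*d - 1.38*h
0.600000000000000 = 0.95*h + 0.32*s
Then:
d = -0.96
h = 0.54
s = 0.27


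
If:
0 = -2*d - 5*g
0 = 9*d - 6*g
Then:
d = 0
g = 0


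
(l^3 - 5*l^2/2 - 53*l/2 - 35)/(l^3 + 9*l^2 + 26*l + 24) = (2*l^2 - 9*l - 35)/(2*(l^2 + 7*l + 12))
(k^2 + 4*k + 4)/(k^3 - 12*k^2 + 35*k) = (k^2 + 4*k + 4)/(k*(k^2 - 12*k + 35))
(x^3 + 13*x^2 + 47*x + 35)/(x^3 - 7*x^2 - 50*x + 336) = (x^2 + 6*x + 5)/(x^2 - 14*x + 48)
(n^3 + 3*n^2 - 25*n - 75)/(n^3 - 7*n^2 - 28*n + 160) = (n^2 - 2*n - 15)/(n^2 - 12*n + 32)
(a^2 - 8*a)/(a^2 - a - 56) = a/(a + 7)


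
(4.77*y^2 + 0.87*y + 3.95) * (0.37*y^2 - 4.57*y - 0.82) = 1.7649*y^4 - 21.477*y^3 - 6.4258*y^2 - 18.7649*y - 3.239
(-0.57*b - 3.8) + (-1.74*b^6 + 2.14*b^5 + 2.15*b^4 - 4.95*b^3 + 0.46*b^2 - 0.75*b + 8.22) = -1.74*b^6 + 2.14*b^5 + 2.15*b^4 - 4.95*b^3 + 0.46*b^2 - 1.32*b + 4.42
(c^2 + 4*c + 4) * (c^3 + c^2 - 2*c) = c^5 + 5*c^4 + 6*c^3 - 4*c^2 - 8*c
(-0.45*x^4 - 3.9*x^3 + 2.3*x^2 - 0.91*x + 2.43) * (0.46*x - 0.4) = -0.207*x^5 - 1.614*x^4 + 2.618*x^3 - 1.3386*x^2 + 1.4818*x - 0.972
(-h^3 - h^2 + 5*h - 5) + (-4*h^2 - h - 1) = -h^3 - 5*h^2 + 4*h - 6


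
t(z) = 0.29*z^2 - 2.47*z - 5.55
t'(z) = 0.58*z - 2.47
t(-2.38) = 1.97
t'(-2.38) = -3.85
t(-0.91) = -3.06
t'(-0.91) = -3.00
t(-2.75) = 3.44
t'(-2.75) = -4.06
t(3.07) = -10.40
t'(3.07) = -0.69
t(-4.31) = 10.48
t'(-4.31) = -4.97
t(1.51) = -8.62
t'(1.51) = -1.59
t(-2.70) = 3.23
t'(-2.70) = -4.04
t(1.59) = -8.74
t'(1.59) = -1.55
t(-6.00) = 19.71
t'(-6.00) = -5.95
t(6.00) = -9.93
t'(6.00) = 1.01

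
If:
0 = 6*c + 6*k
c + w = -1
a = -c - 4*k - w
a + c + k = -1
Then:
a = -1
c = -1/2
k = 1/2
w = -1/2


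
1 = 1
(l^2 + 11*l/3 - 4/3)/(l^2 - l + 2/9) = 3*(l + 4)/(3*l - 2)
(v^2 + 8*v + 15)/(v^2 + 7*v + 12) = (v + 5)/(v + 4)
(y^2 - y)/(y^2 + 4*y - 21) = y*(y - 1)/(y^2 + 4*y - 21)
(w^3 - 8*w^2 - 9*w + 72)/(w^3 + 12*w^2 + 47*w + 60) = (w^2 - 11*w + 24)/(w^2 + 9*w + 20)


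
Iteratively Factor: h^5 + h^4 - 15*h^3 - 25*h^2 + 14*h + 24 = (h - 1)*(h^4 + 2*h^3 - 13*h^2 - 38*h - 24) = (h - 1)*(h + 1)*(h^3 + h^2 - 14*h - 24) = (h - 1)*(h + 1)*(h + 3)*(h^2 - 2*h - 8) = (h - 4)*(h - 1)*(h + 1)*(h + 3)*(h + 2)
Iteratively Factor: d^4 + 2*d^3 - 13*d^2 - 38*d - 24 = (d + 3)*(d^3 - d^2 - 10*d - 8) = (d + 2)*(d + 3)*(d^2 - 3*d - 4) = (d - 4)*(d + 2)*(d + 3)*(d + 1)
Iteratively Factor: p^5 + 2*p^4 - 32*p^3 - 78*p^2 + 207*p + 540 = (p + 4)*(p^4 - 2*p^3 - 24*p^2 + 18*p + 135) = (p - 5)*(p + 4)*(p^3 + 3*p^2 - 9*p - 27) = (p - 5)*(p + 3)*(p + 4)*(p^2 - 9) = (p - 5)*(p - 3)*(p + 3)*(p + 4)*(p + 3)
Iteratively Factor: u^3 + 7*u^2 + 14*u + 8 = (u + 1)*(u^2 + 6*u + 8) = (u + 1)*(u + 2)*(u + 4)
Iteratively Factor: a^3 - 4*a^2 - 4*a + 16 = (a - 2)*(a^2 - 2*a - 8) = (a - 4)*(a - 2)*(a + 2)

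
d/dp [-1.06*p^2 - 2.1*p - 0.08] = -2.12*p - 2.1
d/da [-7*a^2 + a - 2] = 1 - 14*a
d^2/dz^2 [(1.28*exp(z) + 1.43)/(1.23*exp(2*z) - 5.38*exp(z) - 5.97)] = (1.936512*exp(4*z) + 17.12406*exp(3*z) + 28.006362*exp(2*z) + 42.281216*exp(z) - 0.309246000000002)*exp(z)/(1.860867*exp(6*z) - 24.418206*exp(5*z) + 79.708797*exp(4*z) + 81.314396*exp(3*z) - 386.879283*exp(2*z) - 575.244126*exp(z) - 212.776173)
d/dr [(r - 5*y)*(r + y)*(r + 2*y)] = 3*r^2 - 4*r*y - 13*y^2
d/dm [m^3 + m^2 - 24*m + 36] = 3*m^2 + 2*m - 24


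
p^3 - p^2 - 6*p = p*(p - 3)*(p + 2)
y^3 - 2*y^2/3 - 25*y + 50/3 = (y - 5)*(y - 2/3)*(y + 5)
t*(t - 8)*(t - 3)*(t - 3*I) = t^4 - 11*t^3 - 3*I*t^3 + 24*t^2 + 33*I*t^2 - 72*I*t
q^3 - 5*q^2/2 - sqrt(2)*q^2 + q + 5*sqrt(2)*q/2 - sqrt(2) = (q - 2)*(q - 1/2)*(q - sqrt(2))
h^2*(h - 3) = h^3 - 3*h^2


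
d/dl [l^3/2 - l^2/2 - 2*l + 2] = 3*l^2/2 - l - 2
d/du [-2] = 0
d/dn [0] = 0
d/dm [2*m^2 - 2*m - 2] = 4*m - 2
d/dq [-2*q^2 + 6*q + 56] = 6 - 4*q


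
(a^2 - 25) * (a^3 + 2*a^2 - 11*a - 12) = a^5 + 2*a^4 - 36*a^3 - 62*a^2 + 275*a + 300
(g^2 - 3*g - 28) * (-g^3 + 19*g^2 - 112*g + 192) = -g^5 + 22*g^4 - 141*g^3 - 4*g^2 + 2560*g - 5376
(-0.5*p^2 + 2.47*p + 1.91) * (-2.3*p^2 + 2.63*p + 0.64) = 1.15*p^4 - 6.996*p^3 + 1.7831*p^2 + 6.6041*p + 1.2224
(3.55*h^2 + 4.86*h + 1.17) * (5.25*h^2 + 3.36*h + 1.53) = 18.6375*h^4 + 37.443*h^3 + 27.9036*h^2 + 11.367*h + 1.7901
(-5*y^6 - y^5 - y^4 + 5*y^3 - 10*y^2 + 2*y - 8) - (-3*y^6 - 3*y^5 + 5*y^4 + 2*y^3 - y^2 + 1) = -2*y^6 + 2*y^5 - 6*y^4 + 3*y^3 - 9*y^2 + 2*y - 9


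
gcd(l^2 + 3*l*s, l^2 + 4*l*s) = l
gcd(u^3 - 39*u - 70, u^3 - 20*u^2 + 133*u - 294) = u - 7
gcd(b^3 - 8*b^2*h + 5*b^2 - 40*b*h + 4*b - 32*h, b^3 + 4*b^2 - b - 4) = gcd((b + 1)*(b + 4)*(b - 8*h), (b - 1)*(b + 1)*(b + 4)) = b^2 + 5*b + 4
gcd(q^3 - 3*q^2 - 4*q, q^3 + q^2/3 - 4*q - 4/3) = 1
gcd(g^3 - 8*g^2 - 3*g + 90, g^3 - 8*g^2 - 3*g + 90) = g^3 - 8*g^2 - 3*g + 90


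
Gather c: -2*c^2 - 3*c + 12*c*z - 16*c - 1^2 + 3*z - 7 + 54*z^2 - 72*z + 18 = -2*c^2 + c*(12*z - 19) + 54*z^2 - 69*z + 10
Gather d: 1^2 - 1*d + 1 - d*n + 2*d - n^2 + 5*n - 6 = d*(1 - n) - n^2 + 5*n - 4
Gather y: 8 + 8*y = 8*y + 8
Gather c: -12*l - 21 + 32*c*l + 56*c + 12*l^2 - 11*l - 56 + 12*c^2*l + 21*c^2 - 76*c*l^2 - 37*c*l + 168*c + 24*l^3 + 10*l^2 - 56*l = c^2*(12*l + 21) + c*(-76*l^2 - 5*l + 224) + 24*l^3 + 22*l^2 - 79*l - 77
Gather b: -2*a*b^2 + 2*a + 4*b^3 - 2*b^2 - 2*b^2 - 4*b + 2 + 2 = 2*a + 4*b^3 + b^2*(-2*a - 4) - 4*b + 4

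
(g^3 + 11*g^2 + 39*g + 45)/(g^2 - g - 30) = (g^2 + 6*g + 9)/(g - 6)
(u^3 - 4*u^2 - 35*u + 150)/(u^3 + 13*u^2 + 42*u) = (u^2 - 10*u + 25)/(u*(u + 7))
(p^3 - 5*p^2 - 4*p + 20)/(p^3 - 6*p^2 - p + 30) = (p - 2)/(p - 3)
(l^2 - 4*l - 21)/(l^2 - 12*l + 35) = (l + 3)/(l - 5)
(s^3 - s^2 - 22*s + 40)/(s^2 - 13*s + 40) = (s^3 - s^2 - 22*s + 40)/(s^2 - 13*s + 40)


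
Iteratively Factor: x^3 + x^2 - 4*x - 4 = (x - 2)*(x^2 + 3*x + 2) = (x - 2)*(x + 1)*(x + 2)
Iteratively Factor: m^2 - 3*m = (m)*(m - 3)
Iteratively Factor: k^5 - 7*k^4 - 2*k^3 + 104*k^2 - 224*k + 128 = (k - 4)*(k^4 - 3*k^3 - 14*k^2 + 48*k - 32) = (k - 4)*(k - 1)*(k^3 - 2*k^2 - 16*k + 32) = (k - 4)*(k - 2)*(k - 1)*(k^2 - 16) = (k - 4)^2*(k - 2)*(k - 1)*(k + 4)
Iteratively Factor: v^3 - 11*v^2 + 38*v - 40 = (v - 5)*(v^2 - 6*v + 8) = (v - 5)*(v - 2)*(v - 4)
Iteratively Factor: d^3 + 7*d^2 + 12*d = (d + 3)*(d^2 + 4*d) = d*(d + 3)*(d + 4)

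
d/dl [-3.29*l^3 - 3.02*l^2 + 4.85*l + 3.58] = -9.87*l^2 - 6.04*l + 4.85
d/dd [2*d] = 2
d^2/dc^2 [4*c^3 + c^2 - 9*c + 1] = 24*c + 2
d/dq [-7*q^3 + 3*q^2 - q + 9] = -21*q^2 + 6*q - 1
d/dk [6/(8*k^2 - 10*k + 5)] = 12*(5 - 8*k)/(8*k^2 - 10*k + 5)^2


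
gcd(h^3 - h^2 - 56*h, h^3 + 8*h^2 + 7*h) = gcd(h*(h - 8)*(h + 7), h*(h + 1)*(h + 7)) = h^2 + 7*h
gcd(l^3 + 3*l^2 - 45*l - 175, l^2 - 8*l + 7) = l - 7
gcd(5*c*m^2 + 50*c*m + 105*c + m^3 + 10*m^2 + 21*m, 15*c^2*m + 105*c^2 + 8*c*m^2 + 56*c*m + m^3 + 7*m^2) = 5*c*m + 35*c + m^2 + 7*m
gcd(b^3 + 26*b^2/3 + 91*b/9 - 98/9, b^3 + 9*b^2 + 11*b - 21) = b + 7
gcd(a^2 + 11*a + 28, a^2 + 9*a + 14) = a + 7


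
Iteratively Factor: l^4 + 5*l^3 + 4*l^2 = (l + 4)*(l^3 + l^2) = (l + 1)*(l + 4)*(l^2) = l*(l + 1)*(l + 4)*(l)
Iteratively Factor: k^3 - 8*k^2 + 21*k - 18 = (k - 3)*(k^2 - 5*k + 6) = (k - 3)*(k - 2)*(k - 3)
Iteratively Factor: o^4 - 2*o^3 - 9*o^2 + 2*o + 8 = (o + 2)*(o^3 - 4*o^2 - o + 4) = (o - 4)*(o + 2)*(o^2 - 1) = (o - 4)*(o - 1)*(o + 2)*(o + 1)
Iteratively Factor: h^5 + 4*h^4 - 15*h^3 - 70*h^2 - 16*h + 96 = (h + 3)*(h^4 + h^3 - 18*h^2 - 16*h + 32) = (h - 1)*(h + 3)*(h^3 + 2*h^2 - 16*h - 32) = (h - 1)*(h + 3)*(h + 4)*(h^2 - 2*h - 8) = (h - 1)*(h + 2)*(h + 3)*(h + 4)*(h - 4)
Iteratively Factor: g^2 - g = (g - 1)*(g)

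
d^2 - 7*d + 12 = (d - 4)*(d - 3)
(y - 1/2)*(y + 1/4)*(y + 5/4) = y^3 + y^2 - 7*y/16 - 5/32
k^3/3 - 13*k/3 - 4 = (k/3 + 1/3)*(k - 4)*(k + 3)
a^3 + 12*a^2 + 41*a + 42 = (a + 2)*(a + 3)*(a + 7)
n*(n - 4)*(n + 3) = n^3 - n^2 - 12*n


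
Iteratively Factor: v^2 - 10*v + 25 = (v - 5)*(v - 5)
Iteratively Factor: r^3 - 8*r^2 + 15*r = (r - 3)*(r^2 - 5*r) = (r - 5)*(r - 3)*(r)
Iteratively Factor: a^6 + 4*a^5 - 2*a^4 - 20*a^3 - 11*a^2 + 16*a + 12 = (a - 1)*(a^5 + 5*a^4 + 3*a^3 - 17*a^2 - 28*a - 12) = (a - 1)*(a + 1)*(a^4 + 4*a^3 - a^2 - 16*a - 12) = (a - 1)*(a + 1)*(a + 2)*(a^3 + 2*a^2 - 5*a - 6) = (a - 1)*(a + 1)^2*(a + 2)*(a^2 + a - 6) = (a - 2)*(a - 1)*(a + 1)^2*(a + 2)*(a + 3)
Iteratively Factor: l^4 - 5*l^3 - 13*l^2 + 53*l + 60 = (l + 3)*(l^3 - 8*l^2 + 11*l + 20) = (l - 5)*(l + 3)*(l^2 - 3*l - 4) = (l - 5)*(l - 4)*(l + 3)*(l + 1)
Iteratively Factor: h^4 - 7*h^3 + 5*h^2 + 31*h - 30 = (h - 5)*(h^3 - 2*h^2 - 5*h + 6) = (h - 5)*(h - 1)*(h^2 - h - 6) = (h - 5)*(h - 3)*(h - 1)*(h + 2)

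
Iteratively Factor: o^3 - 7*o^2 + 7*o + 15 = (o - 3)*(o^2 - 4*o - 5) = (o - 3)*(o + 1)*(o - 5)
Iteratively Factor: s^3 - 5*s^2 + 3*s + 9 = (s - 3)*(s^2 - 2*s - 3) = (s - 3)*(s + 1)*(s - 3)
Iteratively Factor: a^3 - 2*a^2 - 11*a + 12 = (a - 4)*(a^2 + 2*a - 3) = (a - 4)*(a + 3)*(a - 1)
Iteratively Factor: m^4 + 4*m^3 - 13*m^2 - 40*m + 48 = (m + 4)*(m^3 - 13*m + 12) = (m + 4)^2*(m^2 - 4*m + 3) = (m - 1)*(m + 4)^2*(m - 3)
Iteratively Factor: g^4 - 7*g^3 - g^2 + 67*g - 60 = (g - 4)*(g^3 - 3*g^2 - 13*g + 15) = (g - 4)*(g + 3)*(g^2 - 6*g + 5) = (g - 4)*(g - 1)*(g + 3)*(g - 5)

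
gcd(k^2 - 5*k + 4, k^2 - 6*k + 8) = k - 4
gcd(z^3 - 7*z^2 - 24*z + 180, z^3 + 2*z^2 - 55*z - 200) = z + 5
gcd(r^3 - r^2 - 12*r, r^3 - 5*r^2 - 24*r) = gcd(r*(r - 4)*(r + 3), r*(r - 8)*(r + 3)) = r^2 + 3*r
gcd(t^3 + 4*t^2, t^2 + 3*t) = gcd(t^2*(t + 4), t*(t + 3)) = t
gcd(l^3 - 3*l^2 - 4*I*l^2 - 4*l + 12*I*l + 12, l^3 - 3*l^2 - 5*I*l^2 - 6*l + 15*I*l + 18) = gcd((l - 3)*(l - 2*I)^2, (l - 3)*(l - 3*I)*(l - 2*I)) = l^2 + l*(-3 - 2*I) + 6*I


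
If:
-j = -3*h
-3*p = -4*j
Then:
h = p/4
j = 3*p/4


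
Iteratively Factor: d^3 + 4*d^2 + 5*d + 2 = (d + 1)*(d^2 + 3*d + 2) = (d + 1)^2*(d + 2)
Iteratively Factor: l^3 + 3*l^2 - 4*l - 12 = (l + 3)*(l^2 - 4) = (l + 2)*(l + 3)*(l - 2)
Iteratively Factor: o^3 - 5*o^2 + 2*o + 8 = (o - 4)*(o^2 - o - 2) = (o - 4)*(o + 1)*(o - 2)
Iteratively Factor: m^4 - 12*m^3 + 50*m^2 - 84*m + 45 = (m - 3)*(m^3 - 9*m^2 + 23*m - 15) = (m - 3)*(m - 1)*(m^2 - 8*m + 15) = (m - 3)^2*(m - 1)*(m - 5)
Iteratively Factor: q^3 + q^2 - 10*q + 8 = (q - 1)*(q^2 + 2*q - 8) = (q - 2)*(q - 1)*(q + 4)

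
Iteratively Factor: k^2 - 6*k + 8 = (k - 4)*(k - 2)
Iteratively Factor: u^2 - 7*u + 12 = (u - 3)*(u - 4)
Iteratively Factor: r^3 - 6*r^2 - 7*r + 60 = (r + 3)*(r^2 - 9*r + 20) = (r - 5)*(r + 3)*(r - 4)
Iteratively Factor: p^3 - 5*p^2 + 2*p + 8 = (p - 4)*(p^2 - p - 2) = (p - 4)*(p - 2)*(p + 1)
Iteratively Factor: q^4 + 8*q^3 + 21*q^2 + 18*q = (q)*(q^3 + 8*q^2 + 21*q + 18) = q*(q + 3)*(q^2 + 5*q + 6) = q*(q + 3)^2*(q + 2)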